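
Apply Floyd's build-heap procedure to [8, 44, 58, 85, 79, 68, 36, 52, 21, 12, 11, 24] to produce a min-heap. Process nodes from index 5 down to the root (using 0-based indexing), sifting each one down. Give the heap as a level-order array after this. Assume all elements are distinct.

sift down from index 5:
  68 vs only child 24 at index 11, swap → [8, 44, 58, 85, 79, 24, 36, 52, 21, 12, 11, 68]
sift down from index 4:
  79 vs smaller child 11 at index 10, swap → [8, 44, 58, 85, 11, 24, 36, 52, 21, 12, 79, 68]
sift down from index 3:
  85 vs smaller child 21 at index 8, swap → [8, 44, 58, 21, 11, 24, 36, 52, 85, 12, 79, 68]
sift down from index 2:
  58 vs smaller child 24 at index 5, swap → [8, 44, 24, 21, 11, 58, 36, 52, 85, 12, 79, 68]
sift down from index 1:
  44 vs smaller child 11 at index 4, swap → [8, 11, 24, 21, 44, 58, 36, 52, 85, 12, 79, 68]
  44 vs smaller child 12 at index 9, swap → [8, 11, 24, 21, 12, 58, 36, 52, 85, 44, 79, 68]
sift down from index 0: already satisfies heap property

[8, 11, 24, 21, 12, 58, 36, 52, 85, 44, 79, 68]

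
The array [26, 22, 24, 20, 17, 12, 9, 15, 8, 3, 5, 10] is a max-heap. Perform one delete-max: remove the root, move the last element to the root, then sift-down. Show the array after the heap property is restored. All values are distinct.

remove root 26; move last element 10 to root → [10, 22, 24, 20, 17, 12, 9, 15, 8, 3, 5]
10 vs larger child 24 at index 2, swap → [24, 22, 10, 20, 17, 12, 9, 15, 8, 3, 5]
10 vs larger child 12 at index 5, swap → [24, 22, 12, 20, 17, 10, 9, 15, 8, 3, 5]

[24, 22, 12, 20, 17, 10, 9, 15, 8, 3, 5]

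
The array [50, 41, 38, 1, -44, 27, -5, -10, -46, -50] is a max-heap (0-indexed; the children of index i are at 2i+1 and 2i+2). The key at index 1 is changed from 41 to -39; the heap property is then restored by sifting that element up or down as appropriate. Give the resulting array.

set index 1 from 41 to -39 → [50, -39, 38, 1, -44, 27, -5, -10, -46, -50]
-39 vs larger child 1 at index 3, swap → [50, 1, 38, -39, -44, 27, -5, -10, -46, -50]
-39 vs larger child -10 at index 7, swap → [50, 1, 38, -10, -44, 27, -5, -39, -46, -50]

[50, 1, 38, -10, -44, 27, -5, -39, -46, -50]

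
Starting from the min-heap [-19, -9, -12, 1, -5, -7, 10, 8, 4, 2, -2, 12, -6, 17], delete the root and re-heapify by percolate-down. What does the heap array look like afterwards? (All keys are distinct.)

[-12, -9, -7, 1, -5, -6, 10, 8, 4, 2, -2, 12, 17]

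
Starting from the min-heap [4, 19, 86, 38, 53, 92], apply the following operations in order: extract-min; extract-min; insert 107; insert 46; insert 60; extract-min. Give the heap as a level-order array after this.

extract-min → returns 4:
  remove root 4; move last element 92 to root → [92, 19, 86, 38, 53]
  92 vs smaller child 19 at index 1, swap → [19, 92, 86, 38, 53]
  92 vs smaller child 38 at index 3, swap → [19, 38, 86, 92, 53]
extract-min → returns 19:
  remove root 19; move last element 53 to root → [53, 38, 86, 92]
  53 vs smaller child 38 at index 1, swap → [38, 53, 86, 92]
insert 107:
  append 107 at index 4 → [38, 53, 86, 92, 107] (no swap needed)
insert 46:
  append 46 at index 5 → [38, 53, 86, 92, 107, 46]
  46 < parent 86 at index 2, swap → [38, 53, 46, 92, 107, 86]
insert 60:
  append 60 at index 6 → [38, 53, 46, 92, 107, 86, 60] (no swap needed)
extract-min → returns 38:
  remove root 38; move last element 60 to root → [60, 53, 46, 92, 107, 86]
  60 vs smaller child 46 at index 2, swap → [46, 53, 60, 92, 107, 86]

[46, 53, 60, 92, 107, 86]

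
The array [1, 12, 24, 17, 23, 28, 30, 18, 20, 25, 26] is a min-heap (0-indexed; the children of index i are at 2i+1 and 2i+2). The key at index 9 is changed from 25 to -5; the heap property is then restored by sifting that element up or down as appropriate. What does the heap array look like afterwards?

[-5, 1, 24, 17, 12, 28, 30, 18, 20, 23, 26]

set index 9 from 25 to -5 → [1, 12, 24, 17, 23, 28, 30, 18, 20, -5, 26]
-5 < parent 23 at index 4, swap → [1, 12, 24, 17, -5, 28, 30, 18, 20, 23, 26]
-5 < parent 12 at index 1, swap → [1, -5, 24, 17, 12, 28, 30, 18, 20, 23, 26]
-5 < parent 1 at index 0, swap → [-5, 1, 24, 17, 12, 28, 30, 18, 20, 23, 26]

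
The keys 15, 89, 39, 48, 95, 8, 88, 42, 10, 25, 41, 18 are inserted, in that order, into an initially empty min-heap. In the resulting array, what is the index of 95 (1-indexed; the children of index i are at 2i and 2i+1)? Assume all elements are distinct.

10

Insert 15:
  append 15 at index 1 → [15] (no swap needed)
Insert 89:
  append 89 at index 2 → [15, 89] (no swap needed)
Insert 39:
  append 39 at index 3 → [15, 89, 39] (no swap needed)
Insert 48:
  append 48 at index 4 → [15, 89, 39, 48]
  48 < parent 89 at index 2, swap → [15, 48, 39, 89]
Insert 95:
  append 95 at index 5 → [15, 48, 39, 89, 95] (no swap needed)
Insert 8:
  append 8 at index 6 → [15, 48, 39, 89, 95, 8]
  8 < parent 39 at index 3, swap → [15, 48, 8, 89, 95, 39]
  8 < parent 15 at index 1, swap → [8, 48, 15, 89, 95, 39]
Insert 88:
  append 88 at index 7 → [8, 48, 15, 89, 95, 39, 88] (no swap needed)
Insert 42:
  append 42 at index 8 → [8, 48, 15, 89, 95, 39, 88, 42]
  42 < parent 89 at index 4, swap → [8, 48, 15, 42, 95, 39, 88, 89]
  42 < parent 48 at index 2, swap → [8, 42, 15, 48, 95, 39, 88, 89]
Insert 10:
  append 10 at index 9 → [8, 42, 15, 48, 95, 39, 88, 89, 10]
  10 < parent 48 at index 4, swap → [8, 42, 15, 10, 95, 39, 88, 89, 48]
  10 < parent 42 at index 2, swap → [8, 10, 15, 42, 95, 39, 88, 89, 48]
Insert 25:
  append 25 at index 10 → [8, 10, 15, 42, 95, 39, 88, 89, 48, 25]
  25 < parent 95 at index 5, swap → [8, 10, 15, 42, 25, 39, 88, 89, 48, 95]
Insert 41:
  append 41 at index 11 → [8, 10, 15, 42, 25, 39, 88, 89, 48, 95, 41] (no swap needed)
Insert 18:
  append 18 at index 12 → [8, 10, 15, 42, 25, 39, 88, 89, 48, 95, 41, 18]
  18 < parent 39 at index 6, swap → [8, 10, 15, 42, 25, 18, 88, 89, 48, 95, 41, 39]
resulting array: [8, 10, 15, 42, 25, 18, 88, 89, 48, 95, 41, 39]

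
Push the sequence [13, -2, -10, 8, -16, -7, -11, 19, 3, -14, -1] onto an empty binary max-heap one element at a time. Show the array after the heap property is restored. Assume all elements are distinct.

Insert 13:
  append 13 at index 0 → [13] (no swap needed)
Insert -2:
  append -2 at index 1 → [13, -2] (no swap needed)
Insert -10:
  append -10 at index 2 → [13, -2, -10] (no swap needed)
Insert 8:
  append 8 at index 3 → [13, -2, -10, 8]
  8 > parent -2 at index 1, swap → [13, 8, -10, -2]
Insert -16:
  append -16 at index 4 → [13, 8, -10, -2, -16] (no swap needed)
Insert -7:
  append -7 at index 5 → [13, 8, -10, -2, -16, -7]
  -7 > parent -10 at index 2, swap → [13, 8, -7, -2, -16, -10]
Insert -11:
  append -11 at index 6 → [13, 8, -7, -2, -16, -10, -11] (no swap needed)
Insert 19:
  append 19 at index 7 → [13, 8, -7, -2, -16, -10, -11, 19]
  19 > parent -2 at index 3, swap → [13, 8, -7, 19, -16, -10, -11, -2]
  19 > parent 8 at index 1, swap → [13, 19, -7, 8, -16, -10, -11, -2]
  19 > parent 13 at index 0, swap → [19, 13, -7, 8, -16, -10, -11, -2]
Insert 3:
  append 3 at index 8 → [19, 13, -7, 8, -16, -10, -11, -2, 3] (no swap needed)
Insert -14:
  append -14 at index 9 → [19, 13, -7, 8, -16, -10, -11, -2, 3, -14]
  -14 > parent -16 at index 4, swap → [19, 13, -7, 8, -14, -10, -11, -2, 3, -16]
Insert -1:
  append -1 at index 10 → [19, 13, -7, 8, -14, -10, -11, -2, 3, -16, -1]
  -1 > parent -14 at index 4, swap → [19, 13, -7, 8, -1, -10, -11, -2, 3, -16, -14]

[19, 13, -7, 8, -1, -10, -11, -2, 3, -16, -14]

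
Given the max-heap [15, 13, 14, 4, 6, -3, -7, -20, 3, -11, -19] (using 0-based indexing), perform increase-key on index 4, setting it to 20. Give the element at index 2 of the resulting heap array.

set index 4 from 6 to 20 → [15, 13, 14, 4, 20, -3, -7, -20, 3, -11, -19]
20 > parent 13 at index 1, swap → [15, 20, 14, 4, 13, -3, -7, -20, 3, -11, -19]
20 > parent 15 at index 0, swap → [20, 15, 14, 4, 13, -3, -7, -20, 3, -11, -19]
resulting array: [20, 15, 14, 4, 13, -3, -7, -20, 3, -11, -19]

14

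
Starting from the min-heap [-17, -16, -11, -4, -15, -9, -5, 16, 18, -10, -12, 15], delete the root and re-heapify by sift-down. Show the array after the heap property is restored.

[-16, -15, -11, -4, -12, -9, -5, 16, 18, -10, 15]

remove root -17; move last element 15 to root → [15, -16, -11, -4, -15, -9, -5, 16, 18, -10, -12]
15 vs smaller child -16 at index 1, swap → [-16, 15, -11, -4, -15, -9, -5, 16, 18, -10, -12]
15 vs smaller child -15 at index 4, swap → [-16, -15, -11, -4, 15, -9, -5, 16, 18, -10, -12]
15 vs smaller child -12 at index 10, swap → [-16, -15, -11, -4, -12, -9, -5, 16, 18, -10, 15]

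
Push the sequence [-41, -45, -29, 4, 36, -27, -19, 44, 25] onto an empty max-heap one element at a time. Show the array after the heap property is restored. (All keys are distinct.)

[44, 36, -19, 25, -29, -41, -27, -45, 4]

Insert -41:
  append -41 at index 0 → [-41] (no swap needed)
Insert -45:
  append -45 at index 1 → [-41, -45] (no swap needed)
Insert -29:
  append -29 at index 2 → [-41, -45, -29]
  -29 > parent -41 at index 0, swap → [-29, -45, -41]
Insert 4:
  append 4 at index 3 → [-29, -45, -41, 4]
  4 > parent -45 at index 1, swap → [-29, 4, -41, -45]
  4 > parent -29 at index 0, swap → [4, -29, -41, -45]
Insert 36:
  append 36 at index 4 → [4, -29, -41, -45, 36]
  36 > parent -29 at index 1, swap → [4, 36, -41, -45, -29]
  36 > parent 4 at index 0, swap → [36, 4, -41, -45, -29]
Insert -27:
  append -27 at index 5 → [36, 4, -41, -45, -29, -27]
  -27 > parent -41 at index 2, swap → [36, 4, -27, -45, -29, -41]
Insert -19:
  append -19 at index 6 → [36, 4, -27, -45, -29, -41, -19]
  -19 > parent -27 at index 2, swap → [36, 4, -19, -45, -29, -41, -27]
Insert 44:
  append 44 at index 7 → [36, 4, -19, -45, -29, -41, -27, 44]
  44 > parent -45 at index 3, swap → [36, 4, -19, 44, -29, -41, -27, -45]
  44 > parent 4 at index 1, swap → [36, 44, -19, 4, -29, -41, -27, -45]
  44 > parent 36 at index 0, swap → [44, 36, -19, 4, -29, -41, -27, -45]
Insert 25:
  append 25 at index 8 → [44, 36, -19, 4, -29, -41, -27, -45, 25]
  25 > parent 4 at index 3, swap → [44, 36, -19, 25, -29, -41, -27, -45, 4]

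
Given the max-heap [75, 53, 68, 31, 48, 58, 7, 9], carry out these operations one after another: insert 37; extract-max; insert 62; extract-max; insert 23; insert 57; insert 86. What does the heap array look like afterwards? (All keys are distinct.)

[86, 62, 58, 37, 57, 31, 7, 9, 23, 48, 53]

insert 37:
  append 37 at index 8 → [75, 53, 68, 31, 48, 58, 7, 9, 37]
  37 > parent 31 at index 3, swap → [75, 53, 68, 37, 48, 58, 7, 9, 31]
extract-max → returns 75:
  remove root 75; move last element 31 to root → [31, 53, 68, 37, 48, 58, 7, 9]
  31 vs larger child 68 at index 2, swap → [68, 53, 31, 37, 48, 58, 7, 9]
  31 vs larger child 58 at index 5, swap → [68, 53, 58, 37, 48, 31, 7, 9]
insert 62:
  append 62 at index 8 → [68, 53, 58, 37, 48, 31, 7, 9, 62]
  62 > parent 37 at index 3, swap → [68, 53, 58, 62, 48, 31, 7, 9, 37]
  62 > parent 53 at index 1, swap → [68, 62, 58, 53, 48, 31, 7, 9, 37]
extract-max → returns 68:
  remove root 68; move last element 37 to root → [37, 62, 58, 53, 48, 31, 7, 9]
  37 vs larger child 62 at index 1, swap → [62, 37, 58, 53, 48, 31, 7, 9]
  37 vs larger child 53 at index 3, swap → [62, 53, 58, 37, 48, 31, 7, 9]
insert 23:
  append 23 at index 8 → [62, 53, 58, 37, 48, 31, 7, 9, 23] (no swap needed)
insert 57:
  append 57 at index 9 → [62, 53, 58, 37, 48, 31, 7, 9, 23, 57]
  57 > parent 48 at index 4, swap → [62, 53, 58, 37, 57, 31, 7, 9, 23, 48]
  57 > parent 53 at index 1, swap → [62, 57, 58, 37, 53, 31, 7, 9, 23, 48]
insert 86:
  append 86 at index 10 → [62, 57, 58, 37, 53, 31, 7, 9, 23, 48, 86]
  86 > parent 53 at index 4, swap → [62, 57, 58, 37, 86, 31, 7, 9, 23, 48, 53]
  86 > parent 57 at index 1, swap → [62, 86, 58, 37, 57, 31, 7, 9, 23, 48, 53]
  86 > parent 62 at index 0, swap → [86, 62, 58, 37, 57, 31, 7, 9, 23, 48, 53]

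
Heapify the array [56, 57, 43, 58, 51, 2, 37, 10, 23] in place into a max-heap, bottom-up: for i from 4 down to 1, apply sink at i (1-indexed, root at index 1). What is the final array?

sift down from index 4: already satisfies heap property
sift down from index 3: already satisfies heap property
sift down from index 2:
  57 vs larger child 58 at index 4, swap → [56, 58, 43, 57, 51, 2, 37, 10, 23]
sift down from index 1:
  56 vs larger child 58 at index 2, swap → [58, 56, 43, 57, 51, 2, 37, 10, 23]
  56 vs larger child 57 at index 4, swap → [58, 57, 43, 56, 51, 2, 37, 10, 23]

[58, 57, 43, 56, 51, 2, 37, 10, 23]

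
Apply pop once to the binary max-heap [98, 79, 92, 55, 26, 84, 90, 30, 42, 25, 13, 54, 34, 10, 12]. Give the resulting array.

[92, 79, 90, 55, 26, 84, 12, 30, 42, 25, 13, 54, 34, 10]

remove root 98; move last element 12 to root → [12, 79, 92, 55, 26, 84, 90, 30, 42, 25, 13, 54, 34, 10]
12 vs larger child 92 at index 2, swap → [92, 79, 12, 55, 26, 84, 90, 30, 42, 25, 13, 54, 34, 10]
12 vs larger child 90 at index 6, swap → [92, 79, 90, 55, 26, 84, 12, 30, 42, 25, 13, 54, 34, 10]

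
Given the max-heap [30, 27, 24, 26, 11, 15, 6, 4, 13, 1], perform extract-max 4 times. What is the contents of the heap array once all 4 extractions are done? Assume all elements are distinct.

[15, 13, 6, 4, 11, 1]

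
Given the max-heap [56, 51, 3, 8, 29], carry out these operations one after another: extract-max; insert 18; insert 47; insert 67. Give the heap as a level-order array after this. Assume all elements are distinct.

[67, 29, 51, 8, 18, 3, 47]

extract-max → returns 56:
  remove root 56; move last element 29 to root → [29, 51, 3, 8]
  29 vs larger child 51 at index 1, swap → [51, 29, 3, 8]
insert 18:
  append 18 at index 4 → [51, 29, 3, 8, 18] (no swap needed)
insert 47:
  append 47 at index 5 → [51, 29, 3, 8, 18, 47]
  47 > parent 3 at index 2, swap → [51, 29, 47, 8, 18, 3]
insert 67:
  append 67 at index 6 → [51, 29, 47, 8, 18, 3, 67]
  67 > parent 47 at index 2, swap → [51, 29, 67, 8, 18, 3, 47]
  67 > parent 51 at index 0, swap → [67, 29, 51, 8, 18, 3, 47]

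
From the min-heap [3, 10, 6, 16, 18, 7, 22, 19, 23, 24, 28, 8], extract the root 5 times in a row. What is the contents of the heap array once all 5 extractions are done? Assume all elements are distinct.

extract-min #1 returns 3:
  remove root 3; move last element 8 to root → [8, 10, 6, 16, 18, 7, 22, 19, 23, 24, 28]
  8 vs smaller child 6 at index 2, swap → [6, 10, 8, 16, 18, 7, 22, 19, 23, 24, 28]
  8 vs smaller child 7 at index 5, swap → [6, 10, 7, 16, 18, 8, 22, 19, 23, 24, 28]
extract-min #2 returns 6:
  remove root 6; move last element 28 to root → [28, 10, 7, 16, 18, 8, 22, 19, 23, 24]
  28 vs smaller child 7 at index 2, swap → [7, 10, 28, 16, 18, 8, 22, 19, 23, 24]
  28 vs smaller child 8 at index 5, swap → [7, 10, 8, 16, 18, 28, 22, 19, 23, 24]
extract-min #3 returns 7:
  remove root 7; move last element 24 to root → [24, 10, 8, 16, 18, 28, 22, 19, 23]
  24 vs smaller child 8 at index 2, swap → [8, 10, 24, 16, 18, 28, 22, 19, 23]
  24 vs smaller child 22 at index 6, swap → [8, 10, 22, 16, 18, 28, 24, 19, 23]
extract-min #4 returns 8:
  remove root 8; move last element 23 to root → [23, 10, 22, 16, 18, 28, 24, 19]
  23 vs smaller child 10 at index 1, swap → [10, 23, 22, 16, 18, 28, 24, 19]
  23 vs smaller child 16 at index 3, swap → [10, 16, 22, 23, 18, 28, 24, 19]
  23 vs only child 19 at index 7, swap → [10, 16, 22, 19, 18, 28, 24, 23]
extract-min #5 returns 10:
  remove root 10; move last element 23 to root → [23, 16, 22, 19, 18, 28, 24]
  23 vs smaller child 16 at index 1, swap → [16, 23, 22, 19, 18, 28, 24]
  23 vs smaller child 18 at index 4, swap → [16, 18, 22, 19, 23, 28, 24]

[16, 18, 22, 19, 23, 28, 24]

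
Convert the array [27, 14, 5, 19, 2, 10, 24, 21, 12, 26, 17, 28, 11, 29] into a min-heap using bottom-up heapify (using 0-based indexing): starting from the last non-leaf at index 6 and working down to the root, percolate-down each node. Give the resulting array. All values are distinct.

[2, 12, 5, 19, 14, 10, 24, 21, 27, 26, 17, 28, 11, 29]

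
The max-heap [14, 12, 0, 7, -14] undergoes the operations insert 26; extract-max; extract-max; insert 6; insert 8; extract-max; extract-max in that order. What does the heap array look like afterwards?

[7, 6, 0, -14]

insert 26:
  append 26 at index 5 → [14, 12, 0, 7, -14, 26]
  26 > parent 0 at index 2, swap → [14, 12, 26, 7, -14, 0]
  26 > parent 14 at index 0, swap → [26, 12, 14, 7, -14, 0]
extract-max → returns 26:
  remove root 26; move last element 0 to root → [0, 12, 14, 7, -14]
  0 vs larger child 14 at index 2, swap → [14, 12, 0, 7, -14]
extract-max → returns 14:
  remove root 14; move last element -14 to root → [-14, 12, 0, 7]
  -14 vs larger child 12 at index 1, swap → [12, -14, 0, 7]
  -14 vs only child 7 at index 3, swap → [12, 7, 0, -14]
insert 6:
  append 6 at index 4 → [12, 7, 0, -14, 6] (no swap needed)
insert 8:
  append 8 at index 5 → [12, 7, 0, -14, 6, 8]
  8 > parent 0 at index 2, swap → [12, 7, 8, -14, 6, 0]
extract-max → returns 12:
  remove root 12; move last element 0 to root → [0, 7, 8, -14, 6]
  0 vs larger child 8 at index 2, swap → [8, 7, 0, -14, 6]
extract-max → returns 8:
  remove root 8; move last element 6 to root → [6, 7, 0, -14]
  6 vs larger child 7 at index 1, swap → [7, 6, 0, -14]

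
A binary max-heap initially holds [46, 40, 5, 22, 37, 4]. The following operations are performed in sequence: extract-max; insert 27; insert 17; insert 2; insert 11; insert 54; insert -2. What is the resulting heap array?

extract-max → returns 46:
  remove root 46; move last element 4 to root → [4, 40, 5, 22, 37]
  4 vs larger child 40 at index 1, swap → [40, 4, 5, 22, 37]
  4 vs larger child 37 at index 4, swap → [40, 37, 5, 22, 4]
insert 27:
  append 27 at index 5 → [40, 37, 5, 22, 4, 27]
  27 > parent 5 at index 2, swap → [40, 37, 27, 22, 4, 5]
insert 17:
  append 17 at index 6 → [40, 37, 27, 22, 4, 5, 17] (no swap needed)
insert 2:
  append 2 at index 7 → [40, 37, 27, 22, 4, 5, 17, 2] (no swap needed)
insert 11:
  append 11 at index 8 → [40, 37, 27, 22, 4, 5, 17, 2, 11] (no swap needed)
insert 54:
  append 54 at index 9 → [40, 37, 27, 22, 4, 5, 17, 2, 11, 54]
  54 > parent 4 at index 4, swap → [40, 37, 27, 22, 54, 5, 17, 2, 11, 4]
  54 > parent 37 at index 1, swap → [40, 54, 27, 22, 37, 5, 17, 2, 11, 4]
  54 > parent 40 at index 0, swap → [54, 40, 27, 22, 37, 5, 17, 2, 11, 4]
insert -2:
  append -2 at index 10 → [54, 40, 27, 22, 37, 5, 17, 2, 11, 4, -2] (no swap needed)

[54, 40, 27, 22, 37, 5, 17, 2, 11, 4, -2]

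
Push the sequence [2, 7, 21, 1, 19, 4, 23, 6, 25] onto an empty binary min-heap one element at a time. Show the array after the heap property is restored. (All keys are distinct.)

[1, 2, 4, 6, 19, 21, 23, 7, 25]

Insert 2:
  append 2 at index 0 → [2] (no swap needed)
Insert 7:
  append 7 at index 1 → [2, 7] (no swap needed)
Insert 21:
  append 21 at index 2 → [2, 7, 21] (no swap needed)
Insert 1:
  append 1 at index 3 → [2, 7, 21, 1]
  1 < parent 7 at index 1, swap → [2, 1, 21, 7]
  1 < parent 2 at index 0, swap → [1, 2, 21, 7]
Insert 19:
  append 19 at index 4 → [1, 2, 21, 7, 19] (no swap needed)
Insert 4:
  append 4 at index 5 → [1, 2, 21, 7, 19, 4]
  4 < parent 21 at index 2, swap → [1, 2, 4, 7, 19, 21]
Insert 23:
  append 23 at index 6 → [1, 2, 4, 7, 19, 21, 23] (no swap needed)
Insert 6:
  append 6 at index 7 → [1, 2, 4, 7, 19, 21, 23, 6]
  6 < parent 7 at index 3, swap → [1, 2, 4, 6, 19, 21, 23, 7]
Insert 25:
  append 25 at index 8 → [1, 2, 4, 6, 19, 21, 23, 7, 25] (no swap needed)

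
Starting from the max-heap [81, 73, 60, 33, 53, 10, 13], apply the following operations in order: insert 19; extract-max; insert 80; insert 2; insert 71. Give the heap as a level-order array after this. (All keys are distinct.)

[80, 73, 60, 53, 71, 10, 13, 33, 2, 19]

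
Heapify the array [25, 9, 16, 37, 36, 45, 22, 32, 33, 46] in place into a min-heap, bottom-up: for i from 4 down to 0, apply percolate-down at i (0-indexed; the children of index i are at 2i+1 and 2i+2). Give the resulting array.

sift down from index 4: already satisfies heap property
sift down from index 3:
  37 vs smaller child 32 at index 7, swap → [25, 9, 16, 32, 36, 45, 22, 37, 33, 46]
sift down from index 2: already satisfies heap property
sift down from index 1: already satisfies heap property
sift down from index 0:
  25 vs smaller child 9 at index 1, swap → [9, 25, 16, 32, 36, 45, 22, 37, 33, 46]

[9, 25, 16, 32, 36, 45, 22, 37, 33, 46]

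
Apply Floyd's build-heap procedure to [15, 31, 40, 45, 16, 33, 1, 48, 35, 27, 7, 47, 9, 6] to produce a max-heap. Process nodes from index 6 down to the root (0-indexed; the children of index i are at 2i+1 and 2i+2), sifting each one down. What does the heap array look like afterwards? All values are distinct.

[48, 45, 47, 35, 27, 40, 6, 31, 15, 16, 7, 33, 9, 1]

sift down from index 6:
  1 vs only child 6 at index 13, swap → [15, 31, 40, 45, 16, 33, 6, 48, 35, 27, 7, 47, 9, 1]
sift down from index 5:
  33 vs larger child 47 at index 11, swap → [15, 31, 40, 45, 16, 47, 6, 48, 35, 27, 7, 33, 9, 1]
sift down from index 4:
  16 vs larger child 27 at index 9, swap → [15, 31, 40, 45, 27, 47, 6, 48, 35, 16, 7, 33, 9, 1]
sift down from index 3:
  45 vs larger child 48 at index 7, swap → [15, 31, 40, 48, 27, 47, 6, 45, 35, 16, 7, 33, 9, 1]
sift down from index 2:
  40 vs larger child 47 at index 5, swap → [15, 31, 47, 48, 27, 40, 6, 45, 35, 16, 7, 33, 9, 1]
sift down from index 1:
  31 vs larger child 48 at index 3, swap → [15, 48, 47, 31, 27, 40, 6, 45, 35, 16, 7, 33, 9, 1]
  31 vs larger child 45 at index 7, swap → [15, 48, 47, 45, 27, 40, 6, 31, 35, 16, 7, 33, 9, 1]
sift down from index 0:
  15 vs larger child 48 at index 1, swap → [48, 15, 47, 45, 27, 40, 6, 31, 35, 16, 7, 33, 9, 1]
  15 vs larger child 45 at index 3, swap → [48, 45, 47, 15, 27, 40, 6, 31, 35, 16, 7, 33, 9, 1]
  15 vs larger child 35 at index 8, swap → [48, 45, 47, 35, 27, 40, 6, 31, 15, 16, 7, 33, 9, 1]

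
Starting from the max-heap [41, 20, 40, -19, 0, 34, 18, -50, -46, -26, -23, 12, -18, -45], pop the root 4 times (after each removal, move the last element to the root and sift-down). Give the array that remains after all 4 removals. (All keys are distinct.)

extract-max #1 returns 41:
  remove root 41; move last element -45 to root → [-45, 20, 40, -19, 0, 34, 18, -50, -46, -26, -23, 12, -18]
  -45 vs larger child 40 at index 2, swap → [40, 20, -45, -19, 0, 34, 18, -50, -46, -26, -23, 12, -18]
  -45 vs larger child 34 at index 5, swap → [40, 20, 34, -19, 0, -45, 18, -50, -46, -26, -23, 12, -18]
  -45 vs larger child 12 at index 11, swap → [40, 20, 34, -19, 0, 12, 18, -50, -46, -26, -23, -45, -18]
extract-max #2 returns 40:
  remove root 40; move last element -18 to root → [-18, 20, 34, -19, 0, 12, 18, -50, -46, -26, -23, -45]
  -18 vs larger child 34 at index 2, swap → [34, 20, -18, -19, 0, 12, 18, -50, -46, -26, -23, -45]
  -18 vs larger child 18 at index 6, swap → [34, 20, 18, -19, 0, 12, -18, -50, -46, -26, -23, -45]
extract-max #3 returns 34:
  remove root 34; move last element -45 to root → [-45, 20, 18, -19, 0, 12, -18, -50, -46, -26, -23]
  -45 vs larger child 20 at index 1, swap → [20, -45, 18, -19, 0, 12, -18, -50, -46, -26, -23]
  -45 vs larger child 0 at index 4, swap → [20, 0, 18, -19, -45, 12, -18, -50, -46, -26, -23]
  -45 vs larger child -23 at index 10, swap → [20, 0, 18, -19, -23, 12, -18, -50, -46, -26, -45]
extract-max #4 returns 20:
  remove root 20; move last element -45 to root → [-45, 0, 18, -19, -23, 12, -18, -50, -46, -26]
  -45 vs larger child 18 at index 2, swap → [18, 0, -45, -19, -23, 12, -18, -50, -46, -26]
  -45 vs larger child 12 at index 5, swap → [18, 0, 12, -19, -23, -45, -18, -50, -46, -26]

[18, 0, 12, -19, -23, -45, -18, -50, -46, -26]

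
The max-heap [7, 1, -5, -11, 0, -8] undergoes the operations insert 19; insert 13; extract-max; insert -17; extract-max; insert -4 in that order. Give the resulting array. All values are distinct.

[7, 1, -5, -4, 0, -8, -17, -11]

insert 19:
  append 19 at index 6 → [7, 1, -5, -11, 0, -8, 19]
  19 > parent -5 at index 2, swap → [7, 1, 19, -11, 0, -8, -5]
  19 > parent 7 at index 0, swap → [19, 1, 7, -11, 0, -8, -5]
insert 13:
  append 13 at index 7 → [19, 1, 7, -11, 0, -8, -5, 13]
  13 > parent -11 at index 3, swap → [19, 1, 7, 13, 0, -8, -5, -11]
  13 > parent 1 at index 1, swap → [19, 13, 7, 1, 0, -8, -5, -11]
extract-max → returns 19:
  remove root 19; move last element -11 to root → [-11, 13, 7, 1, 0, -8, -5]
  -11 vs larger child 13 at index 1, swap → [13, -11, 7, 1, 0, -8, -5]
  -11 vs larger child 1 at index 3, swap → [13, 1, 7, -11, 0, -8, -5]
insert -17:
  append -17 at index 7 → [13, 1, 7, -11, 0, -8, -5, -17] (no swap needed)
extract-max → returns 13:
  remove root 13; move last element -17 to root → [-17, 1, 7, -11, 0, -8, -5]
  -17 vs larger child 7 at index 2, swap → [7, 1, -17, -11, 0, -8, -5]
  -17 vs larger child -5 at index 6, swap → [7, 1, -5, -11, 0, -8, -17]
insert -4:
  append -4 at index 7 → [7, 1, -5, -11, 0, -8, -17, -4]
  -4 > parent -11 at index 3, swap → [7, 1, -5, -4, 0, -8, -17, -11]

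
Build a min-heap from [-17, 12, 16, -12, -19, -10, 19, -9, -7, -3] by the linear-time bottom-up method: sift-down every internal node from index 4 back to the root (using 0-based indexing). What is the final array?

sift down from index 4: already satisfies heap property
sift down from index 3: already satisfies heap property
sift down from index 2:
  16 vs smaller child -10 at index 5, swap → [-17, 12, -10, -12, -19, 16, 19, -9, -7, -3]
sift down from index 1:
  12 vs smaller child -19 at index 4, swap → [-17, -19, -10, -12, 12, 16, 19, -9, -7, -3]
  12 vs only child -3 at index 9, swap → [-17, -19, -10, -12, -3, 16, 19, -9, -7, 12]
sift down from index 0:
  -17 vs smaller child -19 at index 1, swap → [-19, -17, -10, -12, -3, 16, 19, -9, -7, 12]

[-19, -17, -10, -12, -3, 16, 19, -9, -7, 12]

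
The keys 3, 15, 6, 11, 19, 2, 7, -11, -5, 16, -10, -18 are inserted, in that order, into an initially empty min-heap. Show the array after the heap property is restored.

[-18, -10, -11, 2, -5, 3, 7, 15, 11, 19, 16, 6]

Insert 3:
  append 3 at index 0 → [3] (no swap needed)
Insert 15:
  append 15 at index 1 → [3, 15] (no swap needed)
Insert 6:
  append 6 at index 2 → [3, 15, 6] (no swap needed)
Insert 11:
  append 11 at index 3 → [3, 15, 6, 11]
  11 < parent 15 at index 1, swap → [3, 11, 6, 15]
Insert 19:
  append 19 at index 4 → [3, 11, 6, 15, 19] (no swap needed)
Insert 2:
  append 2 at index 5 → [3, 11, 6, 15, 19, 2]
  2 < parent 6 at index 2, swap → [3, 11, 2, 15, 19, 6]
  2 < parent 3 at index 0, swap → [2, 11, 3, 15, 19, 6]
Insert 7:
  append 7 at index 6 → [2, 11, 3, 15, 19, 6, 7] (no swap needed)
Insert -11:
  append -11 at index 7 → [2, 11, 3, 15, 19, 6, 7, -11]
  -11 < parent 15 at index 3, swap → [2, 11, 3, -11, 19, 6, 7, 15]
  -11 < parent 11 at index 1, swap → [2, -11, 3, 11, 19, 6, 7, 15]
  -11 < parent 2 at index 0, swap → [-11, 2, 3, 11, 19, 6, 7, 15]
Insert -5:
  append -5 at index 8 → [-11, 2, 3, 11, 19, 6, 7, 15, -5]
  -5 < parent 11 at index 3, swap → [-11, 2, 3, -5, 19, 6, 7, 15, 11]
  -5 < parent 2 at index 1, swap → [-11, -5, 3, 2, 19, 6, 7, 15, 11]
Insert 16:
  append 16 at index 9 → [-11, -5, 3, 2, 19, 6, 7, 15, 11, 16]
  16 < parent 19 at index 4, swap → [-11, -5, 3, 2, 16, 6, 7, 15, 11, 19]
Insert -10:
  append -10 at index 10 → [-11, -5, 3, 2, 16, 6, 7, 15, 11, 19, -10]
  -10 < parent 16 at index 4, swap → [-11, -5, 3, 2, -10, 6, 7, 15, 11, 19, 16]
  -10 < parent -5 at index 1, swap → [-11, -10, 3, 2, -5, 6, 7, 15, 11, 19, 16]
Insert -18:
  append -18 at index 11 → [-11, -10, 3, 2, -5, 6, 7, 15, 11, 19, 16, -18]
  -18 < parent 6 at index 5, swap → [-11, -10, 3, 2, -5, -18, 7, 15, 11, 19, 16, 6]
  -18 < parent 3 at index 2, swap → [-11, -10, -18, 2, -5, 3, 7, 15, 11, 19, 16, 6]
  -18 < parent -11 at index 0, swap → [-18, -10, -11, 2, -5, 3, 7, 15, 11, 19, 16, 6]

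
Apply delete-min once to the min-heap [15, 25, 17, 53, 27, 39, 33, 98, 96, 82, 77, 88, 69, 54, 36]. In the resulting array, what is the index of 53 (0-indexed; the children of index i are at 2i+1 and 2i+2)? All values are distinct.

remove root 15; move last element 36 to root → [36, 25, 17, 53, 27, 39, 33, 98, 96, 82, 77, 88, 69, 54]
36 vs smaller child 17 at index 2, swap → [17, 25, 36, 53, 27, 39, 33, 98, 96, 82, 77, 88, 69, 54]
36 vs smaller child 33 at index 6, swap → [17, 25, 33, 53, 27, 39, 36, 98, 96, 82, 77, 88, 69, 54]
resulting array: [17, 25, 33, 53, 27, 39, 36, 98, 96, 82, 77, 88, 69, 54]

3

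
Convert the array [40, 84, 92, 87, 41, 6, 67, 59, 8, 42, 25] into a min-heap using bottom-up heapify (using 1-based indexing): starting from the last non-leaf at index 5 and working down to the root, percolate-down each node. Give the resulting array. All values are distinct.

sift down from index 5:
  41 vs smaller child 25 at index 11, swap → [40, 84, 92, 87, 25, 6, 67, 59, 8, 42, 41]
sift down from index 4:
  87 vs smaller child 8 at index 9, swap → [40, 84, 92, 8, 25, 6, 67, 59, 87, 42, 41]
sift down from index 3:
  92 vs smaller child 6 at index 6, swap → [40, 84, 6, 8, 25, 92, 67, 59, 87, 42, 41]
sift down from index 2:
  84 vs smaller child 8 at index 4, swap → [40, 8, 6, 84, 25, 92, 67, 59, 87, 42, 41]
  84 vs smaller child 59 at index 8, swap → [40, 8, 6, 59, 25, 92, 67, 84, 87, 42, 41]
sift down from index 1:
  40 vs smaller child 6 at index 3, swap → [6, 8, 40, 59, 25, 92, 67, 84, 87, 42, 41]

[6, 8, 40, 59, 25, 92, 67, 84, 87, 42, 41]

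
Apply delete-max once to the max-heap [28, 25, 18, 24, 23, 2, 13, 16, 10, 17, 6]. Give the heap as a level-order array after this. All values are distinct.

[25, 24, 18, 16, 23, 2, 13, 6, 10, 17]

remove root 28; move last element 6 to root → [6, 25, 18, 24, 23, 2, 13, 16, 10, 17]
6 vs larger child 25 at index 1, swap → [25, 6, 18, 24, 23, 2, 13, 16, 10, 17]
6 vs larger child 24 at index 3, swap → [25, 24, 18, 6, 23, 2, 13, 16, 10, 17]
6 vs larger child 16 at index 7, swap → [25, 24, 18, 16, 23, 2, 13, 6, 10, 17]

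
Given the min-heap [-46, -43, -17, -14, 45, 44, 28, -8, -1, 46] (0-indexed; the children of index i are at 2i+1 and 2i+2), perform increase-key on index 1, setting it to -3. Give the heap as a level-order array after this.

set index 1 from -43 to -3 → [-46, -3, -17, -14, 45, 44, 28, -8, -1, 46]
-3 vs smaller child -14 at index 3, swap → [-46, -14, -17, -3, 45, 44, 28, -8, -1, 46]
-3 vs smaller child -8 at index 7, swap → [-46, -14, -17, -8, 45, 44, 28, -3, -1, 46]

[-46, -14, -17, -8, 45, 44, 28, -3, -1, 46]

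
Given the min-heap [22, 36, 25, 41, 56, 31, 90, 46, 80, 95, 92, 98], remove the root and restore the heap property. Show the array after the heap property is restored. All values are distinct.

[25, 36, 31, 41, 56, 98, 90, 46, 80, 95, 92]

remove root 22; move last element 98 to root → [98, 36, 25, 41, 56, 31, 90, 46, 80, 95, 92]
98 vs smaller child 25 at index 2, swap → [25, 36, 98, 41, 56, 31, 90, 46, 80, 95, 92]
98 vs smaller child 31 at index 5, swap → [25, 36, 31, 41, 56, 98, 90, 46, 80, 95, 92]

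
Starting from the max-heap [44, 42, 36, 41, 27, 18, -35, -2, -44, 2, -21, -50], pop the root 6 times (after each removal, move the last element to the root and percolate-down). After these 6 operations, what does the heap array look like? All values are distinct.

[2, -2, -21, -35, -44, -50]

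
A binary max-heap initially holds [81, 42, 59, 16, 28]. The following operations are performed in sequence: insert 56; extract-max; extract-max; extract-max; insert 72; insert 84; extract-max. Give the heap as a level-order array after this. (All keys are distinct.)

[72, 42, 28, 16]

insert 56:
  append 56 at index 5 → [81, 42, 59, 16, 28, 56] (no swap needed)
extract-max → returns 81:
  remove root 81; move last element 56 to root → [56, 42, 59, 16, 28]
  56 vs larger child 59 at index 2, swap → [59, 42, 56, 16, 28]
extract-max → returns 59:
  remove root 59; move last element 28 to root → [28, 42, 56, 16]
  28 vs larger child 56 at index 2, swap → [56, 42, 28, 16]
extract-max → returns 56:
  remove root 56; move last element 16 to root → [16, 42, 28]
  16 vs larger child 42 at index 1, swap → [42, 16, 28]
insert 72:
  append 72 at index 3 → [42, 16, 28, 72]
  72 > parent 16 at index 1, swap → [42, 72, 28, 16]
  72 > parent 42 at index 0, swap → [72, 42, 28, 16]
insert 84:
  append 84 at index 4 → [72, 42, 28, 16, 84]
  84 > parent 42 at index 1, swap → [72, 84, 28, 16, 42]
  84 > parent 72 at index 0, swap → [84, 72, 28, 16, 42]
extract-max → returns 84:
  remove root 84; move last element 42 to root → [42, 72, 28, 16]
  42 vs larger child 72 at index 1, swap → [72, 42, 28, 16]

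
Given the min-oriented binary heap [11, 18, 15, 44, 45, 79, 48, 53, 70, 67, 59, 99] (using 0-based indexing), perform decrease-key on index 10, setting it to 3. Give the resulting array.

[3, 11, 15, 44, 18, 79, 48, 53, 70, 67, 45, 99]

set index 10 from 59 to 3 → [11, 18, 15, 44, 45, 79, 48, 53, 70, 67, 3, 99]
3 < parent 45 at index 4, swap → [11, 18, 15, 44, 3, 79, 48, 53, 70, 67, 45, 99]
3 < parent 18 at index 1, swap → [11, 3, 15, 44, 18, 79, 48, 53, 70, 67, 45, 99]
3 < parent 11 at index 0, swap → [3, 11, 15, 44, 18, 79, 48, 53, 70, 67, 45, 99]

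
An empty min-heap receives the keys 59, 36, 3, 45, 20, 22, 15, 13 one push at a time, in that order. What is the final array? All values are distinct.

[3, 13, 15, 20, 45, 36, 22, 59]

Insert 59:
  append 59 at index 0 → [59] (no swap needed)
Insert 36:
  append 36 at index 1 → [59, 36]
  36 < parent 59 at index 0, swap → [36, 59]
Insert 3:
  append 3 at index 2 → [36, 59, 3]
  3 < parent 36 at index 0, swap → [3, 59, 36]
Insert 45:
  append 45 at index 3 → [3, 59, 36, 45]
  45 < parent 59 at index 1, swap → [3, 45, 36, 59]
Insert 20:
  append 20 at index 4 → [3, 45, 36, 59, 20]
  20 < parent 45 at index 1, swap → [3, 20, 36, 59, 45]
Insert 22:
  append 22 at index 5 → [3, 20, 36, 59, 45, 22]
  22 < parent 36 at index 2, swap → [3, 20, 22, 59, 45, 36]
Insert 15:
  append 15 at index 6 → [3, 20, 22, 59, 45, 36, 15]
  15 < parent 22 at index 2, swap → [3, 20, 15, 59, 45, 36, 22]
Insert 13:
  append 13 at index 7 → [3, 20, 15, 59, 45, 36, 22, 13]
  13 < parent 59 at index 3, swap → [3, 20, 15, 13, 45, 36, 22, 59]
  13 < parent 20 at index 1, swap → [3, 13, 15, 20, 45, 36, 22, 59]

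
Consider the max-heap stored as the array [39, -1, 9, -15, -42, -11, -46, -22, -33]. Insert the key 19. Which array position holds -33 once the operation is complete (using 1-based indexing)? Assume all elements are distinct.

append 19 at index 10 → [39, -1, 9, -15, -42, -11, -46, -22, -33, 19]
19 > parent -42 at index 5, swap → [39, -1, 9, -15, 19, -11, -46, -22, -33, -42]
19 > parent -1 at index 2, swap → [39, 19, 9, -15, -1, -11, -46, -22, -33, -42]
resulting array: [39, 19, 9, -15, -1, -11, -46, -22, -33, -42]

9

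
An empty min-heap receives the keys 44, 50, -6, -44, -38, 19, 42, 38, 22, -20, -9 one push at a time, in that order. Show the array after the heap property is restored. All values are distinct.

Insert 44:
  append 44 at index 0 → [44] (no swap needed)
Insert 50:
  append 50 at index 1 → [44, 50] (no swap needed)
Insert -6:
  append -6 at index 2 → [44, 50, -6]
  -6 < parent 44 at index 0, swap → [-6, 50, 44]
Insert -44:
  append -44 at index 3 → [-6, 50, 44, -44]
  -44 < parent 50 at index 1, swap → [-6, -44, 44, 50]
  -44 < parent -6 at index 0, swap → [-44, -6, 44, 50]
Insert -38:
  append -38 at index 4 → [-44, -6, 44, 50, -38]
  -38 < parent -6 at index 1, swap → [-44, -38, 44, 50, -6]
Insert 19:
  append 19 at index 5 → [-44, -38, 44, 50, -6, 19]
  19 < parent 44 at index 2, swap → [-44, -38, 19, 50, -6, 44]
Insert 42:
  append 42 at index 6 → [-44, -38, 19, 50, -6, 44, 42] (no swap needed)
Insert 38:
  append 38 at index 7 → [-44, -38, 19, 50, -6, 44, 42, 38]
  38 < parent 50 at index 3, swap → [-44, -38, 19, 38, -6, 44, 42, 50]
Insert 22:
  append 22 at index 8 → [-44, -38, 19, 38, -6, 44, 42, 50, 22]
  22 < parent 38 at index 3, swap → [-44, -38, 19, 22, -6, 44, 42, 50, 38]
Insert -20:
  append -20 at index 9 → [-44, -38, 19, 22, -6, 44, 42, 50, 38, -20]
  -20 < parent -6 at index 4, swap → [-44, -38, 19, 22, -20, 44, 42, 50, 38, -6]
Insert -9:
  append -9 at index 10 → [-44, -38, 19, 22, -20, 44, 42, 50, 38, -6, -9] (no swap needed)

[-44, -38, 19, 22, -20, 44, 42, 50, 38, -6, -9]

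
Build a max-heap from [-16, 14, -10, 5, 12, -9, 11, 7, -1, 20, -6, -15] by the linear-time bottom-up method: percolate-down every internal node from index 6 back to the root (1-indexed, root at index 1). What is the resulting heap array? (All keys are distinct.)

sift down from index 6: already satisfies heap property
sift down from index 5:
  12 vs larger child 20 at index 10, swap → [-16, 14, -10, 5, 20, -9, 11, 7, -1, 12, -6, -15]
sift down from index 4:
  5 vs larger child 7 at index 8, swap → [-16, 14, -10, 7, 20, -9, 11, 5, -1, 12, -6, -15]
sift down from index 3:
  -10 vs larger child 11 at index 7, swap → [-16, 14, 11, 7, 20, -9, -10, 5, -1, 12, -6, -15]
sift down from index 2:
  14 vs larger child 20 at index 5, swap → [-16, 20, 11, 7, 14, -9, -10, 5, -1, 12, -6, -15]
sift down from index 1:
  -16 vs larger child 20 at index 2, swap → [20, -16, 11, 7, 14, -9, -10, 5, -1, 12, -6, -15]
  -16 vs larger child 14 at index 5, swap → [20, 14, 11, 7, -16, -9, -10, 5, -1, 12, -6, -15]
  -16 vs larger child 12 at index 10, swap → [20, 14, 11, 7, 12, -9, -10, 5, -1, -16, -6, -15]

[20, 14, 11, 7, 12, -9, -10, 5, -1, -16, -6, -15]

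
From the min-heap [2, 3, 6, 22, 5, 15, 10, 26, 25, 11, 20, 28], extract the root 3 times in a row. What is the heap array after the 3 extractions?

[6, 11, 10, 22, 20, 15, 28, 26, 25]

extract-min #1 returns 2:
  remove root 2; move last element 28 to root → [28, 3, 6, 22, 5, 15, 10, 26, 25, 11, 20]
  28 vs smaller child 3 at index 1, swap → [3, 28, 6, 22, 5, 15, 10, 26, 25, 11, 20]
  28 vs smaller child 5 at index 4, swap → [3, 5, 6, 22, 28, 15, 10, 26, 25, 11, 20]
  28 vs smaller child 11 at index 9, swap → [3, 5, 6, 22, 11, 15, 10, 26, 25, 28, 20]
extract-min #2 returns 3:
  remove root 3; move last element 20 to root → [20, 5, 6, 22, 11, 15, 10, 26, 25, 28]
  20 vs smaller child 5 at index 1, swap → [5, 20, 6, 22, 11, 15, 10, 26, 25, 28]
  20 vs smaller child 11 at index 4, swap → [5, 11, 6, 22, 20, 15, 10, 26, 25, 28]
extract-min #3 returns 5:
  remove root 5; move last element 28 to root → [28, 11, 6, 22, 20, 15, 10, 26, 25]
  28 vs smaller child 6 at index 2, swap → [6, 11, 28, 22, 20, 15, 10, 26, 25]
  28 vs smaller child 10 at index 6, swap → [6, 11, 10, 22, 20, 15, 28, 26, 25]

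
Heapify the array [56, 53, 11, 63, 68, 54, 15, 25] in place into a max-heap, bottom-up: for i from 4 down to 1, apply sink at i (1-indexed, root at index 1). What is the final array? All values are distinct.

[68, 63, 54, 56, 53, 11, 15, 25]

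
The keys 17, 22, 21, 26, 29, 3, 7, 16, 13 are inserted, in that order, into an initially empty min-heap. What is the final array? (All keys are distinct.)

Insert 17:
  append 17 at index 0 → [17] (no swap needed)
Insert 22:
  append 22 at index 1 → [17, 22] (no swap needed)
Insert 21:
  append 21 at index 2 → [17, 22, 21] (no swap needed)
Insert 26:
  append 26 at index 3 → [17, 22, 21, 26] (no swap needed)
Insert 29:
  append 29 at index 4 → [17, 22, 21, 26, 29] (no swap needed)
Insert 3:
  append 3 at index 5 → [17, 22, 21, 26, 29, 3]
  3 < parent 21 at index 2, swap → [17, 22, 3, 26, 29, 21]
  3 < parent 17 at index 0, swap → [3, 22, 17, 26, 29, 21]
Insert 7:
  append 7 at index 6 → [3, 22, 17, 26, 29, 21, 7]
  7 < parent 17 at index 2, swap → [3, 22, 7, 26, 29, 21, 17]
Insert 16:
  append 16 at index 7 → [3, 22, 7, 26, 29, 21, 17, 16]
  16 < parent 26 at index 3, swap → [3, 22, 7, 16, 29, 21, 17, 26]
  16 < parent 22 at index 1, swap → [3, 16, 7, 22, 29, 21, 17, 26]
Insert 13:
  append 13 at index 8 → [3, 16, 7, 22, 29, 21, 17, 26, 13]
  13 < parent 22 at index 3, swap → [3, 16, 7, 13, 29, 21, 17, 26, 22]
  13 < parent 16 at index 1, swap → [3, 13, 7, 16, 29, 21, 17, 26, 22]

[3, 13, 7, 16, 29, 21, 17, 26, 22]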